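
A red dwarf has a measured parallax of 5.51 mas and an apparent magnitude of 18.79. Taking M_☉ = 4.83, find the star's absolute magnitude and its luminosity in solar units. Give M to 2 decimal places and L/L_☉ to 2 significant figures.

d = 1/p = 1000/5.51 mas = 181.5 pc
M = m − 5 log₁₀ d + 5 = 18.79 − 5·2.2588 + 5 = 12.496
M − M_☉ = 12.496 − 4.83 = 7.666
L/L_☉ = 10^(−0.4 × 7.666) = 8.584×10^-4

M ≈ 12.50; L/L_☉ ≈ 8.6×10^-4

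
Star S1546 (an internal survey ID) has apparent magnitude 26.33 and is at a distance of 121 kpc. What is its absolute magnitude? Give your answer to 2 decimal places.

d = 121 kpc = 121000 pc
5 log₁₀(d/10 pc) = 5 log₁₀(121000) − 5 = 20.414
M = m − 5 log₁₀(d/10) = 26.33 − 20.414 = 5.916

M ≈ 5.92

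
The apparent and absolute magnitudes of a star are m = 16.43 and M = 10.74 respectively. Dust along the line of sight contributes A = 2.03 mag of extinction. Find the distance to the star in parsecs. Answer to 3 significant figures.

d ≈ 54.0 pc

m − M = 5 log₁₀(d/10 pc) + A  ⇒  16.43 − (10.74) − 2.03 = 5 log₁₀(d/10)
3.660 = 5 log₁₀(d/10)
log₁₀ d = (m − M − A)/5 + 1 = 1.7320
d = 10^1.7320 = 53.95 pc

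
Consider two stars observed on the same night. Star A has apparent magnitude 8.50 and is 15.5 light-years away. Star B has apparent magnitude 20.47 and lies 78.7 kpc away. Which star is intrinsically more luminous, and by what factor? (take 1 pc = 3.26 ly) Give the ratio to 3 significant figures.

Star A: d = 15.5 ly / 3.26 = 4.755 pc
Star A: M = m − 5 log₁₀ d + 5 = 8.50 − 5·0.6771 + 5 = 10.114
Star B: d = 78.7 kpc = 78700 pc
Star B: M = m − 5 log₁₀ d + 5 = 20.47 − 5·4.8960 + 5 = 0.990
ΔM = M_A − M_B = 10.114 − (0.990) = 9.124; smaller M is more luminous → Star B.
L ratio = 10^(0.4 |ΔM|) = 10^3.650 = 4464

Star B is more luminous, by a factor of 4460.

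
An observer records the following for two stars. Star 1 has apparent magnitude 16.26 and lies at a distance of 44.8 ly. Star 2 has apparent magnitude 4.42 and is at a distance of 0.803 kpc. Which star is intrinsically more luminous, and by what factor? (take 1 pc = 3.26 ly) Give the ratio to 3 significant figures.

Star 1: d = 44.8 ly / 3.26 = 13.74 pc
Star 1: M = m − 5 log₁₀ d + 5 = 16.26 − 5·1.1381 + 5 = 15.570
Star 2: d = 0.803 kpc = 803.0 pc
Star 2: M = m − 5 log₁₀ d + 5 = 4.42 − 5·2.9047 + 5 = -5.104
ΔM = M_1 − M_2 = 15.570 − (-5.104) = 20.673; smaller M is more luminous → Star 2.
L ratio = 10^(0.4 |ΔM|) = 10^8.269 = 1.859×10^8

Star 2 is more luminous, by a factor of 1.86×10^8.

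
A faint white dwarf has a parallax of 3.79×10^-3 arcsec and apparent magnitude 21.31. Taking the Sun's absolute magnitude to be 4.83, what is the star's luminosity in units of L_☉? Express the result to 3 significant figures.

L/L_☉ ≈ 1.78×10^-4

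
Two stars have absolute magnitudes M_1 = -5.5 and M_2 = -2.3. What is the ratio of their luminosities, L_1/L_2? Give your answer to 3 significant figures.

L_1/L_2 ≈ 19.1

ΔM = M_1 − M_2 = -3.2
L_1/L_2 = 10^(−0.4 ΔM) = 10^1.280 = 19.05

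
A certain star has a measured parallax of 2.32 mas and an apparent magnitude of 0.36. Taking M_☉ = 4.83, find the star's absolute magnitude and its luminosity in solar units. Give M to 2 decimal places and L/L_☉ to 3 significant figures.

M ≈ -7.81; L/L_☉ ≈ 114000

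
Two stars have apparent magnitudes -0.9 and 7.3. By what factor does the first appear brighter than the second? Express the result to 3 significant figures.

1910

Magnitude difference = -8.2
Flux ratio = 10^(−0.4 Δm) = 10^(−0.4 × -8.2) = 10^3.280 = 1905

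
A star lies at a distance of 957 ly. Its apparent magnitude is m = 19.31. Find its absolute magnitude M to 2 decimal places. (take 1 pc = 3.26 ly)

M ≈ 11.97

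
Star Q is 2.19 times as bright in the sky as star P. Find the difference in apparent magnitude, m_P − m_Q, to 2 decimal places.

Pogson: Δm = −2.5 log₁₀(ratio) = −2.5 log₁₀(2.19) = −2.5 × 0.3404 = -0.851
Star Q is brighter so has the smaller magnitude: m_P − m_Q is positive.

m_P − m_Q ≈ 0.85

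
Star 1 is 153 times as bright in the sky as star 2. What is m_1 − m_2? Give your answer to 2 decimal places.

Pogson: Δm = −2.5 log₁₀(ratio) = −2.5 log₁₀(153) = −2.5 × 2.1847 = -5.462
Star 1 is brighter, so it has the smaller magnitude: the difference is negative.

m_1 − m_2 ≈ -5.46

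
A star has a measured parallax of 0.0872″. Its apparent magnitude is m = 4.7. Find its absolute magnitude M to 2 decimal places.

d = 1/p = 1/0.0872″ = 11.47 pc
5 log₁₀(d/10 pc) = 5 log₁₀(11.47) − 5 = 0.297
M = m − 5 log₁₀(d/10) = 4.7 − 0.297 = 4.403

M ≈ 4.40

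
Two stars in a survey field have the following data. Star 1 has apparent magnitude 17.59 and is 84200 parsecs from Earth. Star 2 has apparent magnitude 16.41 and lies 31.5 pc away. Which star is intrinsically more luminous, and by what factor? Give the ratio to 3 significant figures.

Star 1: M = m − 5 log₁₀ d + 5 = 17.59 − 5·4.9253 + 5 = -2.037
Star 2: M = m − 5 log₁₀ d + 5 = 16.41 − 5·1.4983 + 5 = 13.918
ΔM = M_1 − M_2 = -2.037 − (13.918) = -15.955; smaller M is more luminous → Star 1.
L ratio = 10^(0.4 |ΔM|) = 10^6.382 = 2.410×10^6

Star 1 is more luminous, by a factor of 2.41×10^6.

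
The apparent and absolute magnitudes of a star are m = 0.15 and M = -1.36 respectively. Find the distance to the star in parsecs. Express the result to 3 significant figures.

Distance modulus: m − M = 0.15 − (-1.36) = 1.510
m − M = 5 log₁₀ d − 5
log₁₀ d = (m − M)/5 + 1 = 1.3020
d = 10^1.3020 = 20.04 pc

d ≈ 20.0 pc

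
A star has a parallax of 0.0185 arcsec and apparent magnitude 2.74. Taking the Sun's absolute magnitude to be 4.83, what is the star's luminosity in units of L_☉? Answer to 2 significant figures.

L/L_☉ ≈ 200

d = 1/p = 1/0.0185″ = 54.05 pc
M = m − 5 log₁₀ d + 5 = 2.74 − 5·1.7328 + 5 = -0.924
M − M_☉ = -0.924 − 4.83 = -5.754
L/L_☉ = 10^(−0.4 × -5.754) = 200.3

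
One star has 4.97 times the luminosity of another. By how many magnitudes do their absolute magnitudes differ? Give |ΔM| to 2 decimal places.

|ΔM| ≈ 1.74

Pogson: ΔM = −2.5 log₁₀(ratio) = −2.5 log₁₀(4.97) = −2.5 × 0.6964 = -1.741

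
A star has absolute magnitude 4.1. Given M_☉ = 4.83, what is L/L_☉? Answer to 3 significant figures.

M − M_☉ = 4.1 − 4.83 = -0.730
L/L_☉ = 10^(−0.4 (M − M_☉)) = 10^0.292 = 1.959

L/L_☉ ≈ 1.96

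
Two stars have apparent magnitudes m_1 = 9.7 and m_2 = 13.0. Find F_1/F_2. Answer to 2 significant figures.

F_1/F_2 ≈ 21

Δm = 9.7 − (13.0) = -3.3
Flux ratio = 10^(−0.4 Δm) = 10^(−0.4 × -3.3) = 10^1.320 = 20.89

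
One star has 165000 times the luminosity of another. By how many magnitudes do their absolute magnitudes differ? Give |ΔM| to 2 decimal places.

Pogson: ΔM = −2.5 log₁₀(ratio) = −2.5 log₁₀(165000) = −2.5 × 5.2175 = -13.044

|ΔM| ≈ 13.04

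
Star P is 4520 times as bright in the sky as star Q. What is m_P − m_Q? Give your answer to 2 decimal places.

m_P − m_Q ≈ -9.14

Pogson: Δm = −2.5 log₁₀(ratio) = −2.5 log₁₀(4520) = −2.5 × 3.6551 = -9.138
Star P is brighter, so it has the smaller magnitude: the difference is negative.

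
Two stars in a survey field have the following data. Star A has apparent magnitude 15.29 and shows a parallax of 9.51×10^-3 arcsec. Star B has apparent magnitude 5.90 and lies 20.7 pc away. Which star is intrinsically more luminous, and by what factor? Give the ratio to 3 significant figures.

Star B is more luminous, by a factor of 221.

Star A: d = 1/p = 1/9.51×10^-3″ = 105.2 pc
Star A: M = m − 5 log₁₀ d + 5 = 15.29 − 5·2.0218 + 5 = 10.181
Star B: M = m − 5 log₁₀ d + 5 = 5.90 − 5·1.3160 + 5 = 4.320
ΔM = M_A − M_B = 10.181 − (4.320) = 5.861; smaller M is more luminous → Star B.
L ratio = 10^(0.4 |ΔM|) = 10^2.344 = 221.0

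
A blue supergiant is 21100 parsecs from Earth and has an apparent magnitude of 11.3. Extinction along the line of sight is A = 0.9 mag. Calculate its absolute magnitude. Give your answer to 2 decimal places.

M ≈ -6.22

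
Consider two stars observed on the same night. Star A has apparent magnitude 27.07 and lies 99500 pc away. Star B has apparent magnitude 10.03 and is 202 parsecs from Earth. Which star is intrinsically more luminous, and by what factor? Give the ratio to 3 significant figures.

Star A: M = m − 5 log₁₀ d + 5 = 27.07 − 5·4.9978 + 5 = 7.081
Star B: M = m − 5 log₁₀ d + 5 = 10.03 − 5·2.3054 + 5 = 3.503
ΔM = M_A − M_B = 7.081 − (3.503) = 3.578; smaller M is more luminous → Star B.
L ratio = 10^(0.4 |ΔM|) = 10^1.431 = 26.98

Star B is more luminous, by a factor of 27.0.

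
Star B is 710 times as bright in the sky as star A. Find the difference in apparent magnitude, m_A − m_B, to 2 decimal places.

m_A − m_B ≈ 7.13

Pogson: Δm = −2.5 log₁₀(ratio) = −2.5 log₁₀(710) = −2.5 × 2.8513 = -7.128
Star B is brighter so has the smaller magnitude: m_A − m_B is positive.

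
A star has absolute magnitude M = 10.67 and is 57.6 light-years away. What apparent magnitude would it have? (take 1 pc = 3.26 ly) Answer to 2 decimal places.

d = 57.6 ly / 3.26 = 17.67 pc
m = M + 5 log₁₀ d − 5 = 10.67 + 5·1.2472 − 5 = 11.906

m ≈ 11.91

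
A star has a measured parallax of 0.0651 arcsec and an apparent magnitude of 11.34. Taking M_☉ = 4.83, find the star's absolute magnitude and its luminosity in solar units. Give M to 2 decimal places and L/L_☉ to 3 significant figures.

M ≈ 10.41; L/L_☉ ≈ 5.87×10^-3

d = 1/p = 1/0.0651″ = 15.36 pc
M = m − 5 log₁₀ d + 5 = 11.34 − 5·1.1864 + 5 = 10.408
M − M_☉ = 10.408 − 4.83 = 5.578
L/L_☉ = 10^(−0.4 × 5.578) = 5.873×10^-3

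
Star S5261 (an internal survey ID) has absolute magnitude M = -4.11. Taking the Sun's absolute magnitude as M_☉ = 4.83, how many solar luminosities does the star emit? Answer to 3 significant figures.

M − M_☉ = -4.11 − 4.83 = -8.940
L/L_☉ = 10^(−0.4 (M − M_☉)) = 10^3.576 = 3767

L/L_☉ ≈ 3770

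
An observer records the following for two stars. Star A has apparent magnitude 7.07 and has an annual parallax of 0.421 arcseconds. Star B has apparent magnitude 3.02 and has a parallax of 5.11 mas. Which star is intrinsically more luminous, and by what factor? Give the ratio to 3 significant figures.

Star B is more luminous, by a factor of 283000.

Star A: d = 1/p = 1/0.421″ = 2.375 pc
Star A: M = m − 5 log₁₀ d + 5 = 7.07 − 5·0.3757 + 5 = 10.191
Star B: p = 5.11 mas = 5.11×10^-3″ → d = 1/p = 195.7 pc
Star B: M = m − 5 log₁₀ d + 5 = 3.02 − 5·2.2916 + 5 = -3.438
ΔM = M_A − M_B = 10.191 − (-3.438) = 13.629; smaller M is more luminous → Star B.
L ratio = 10^(0.4 |ΔM|) = 10^5.452 = 283000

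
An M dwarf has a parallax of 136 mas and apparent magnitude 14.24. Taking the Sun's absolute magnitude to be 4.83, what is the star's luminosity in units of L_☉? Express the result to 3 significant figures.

L/L_☉ ≈ 9.31×10^-5

d = 1/p = 1000/136 mas = 7.353 pc
M = m − 5 log₁₀ d + 5 = 14.24 − 5·0.8665 + 5 = 14.908
M − M_☉ = 14.908 − 4.83 = 10.078
L/L_☉ = 10^(−0.4 × 10.078) = 9.309×10^-5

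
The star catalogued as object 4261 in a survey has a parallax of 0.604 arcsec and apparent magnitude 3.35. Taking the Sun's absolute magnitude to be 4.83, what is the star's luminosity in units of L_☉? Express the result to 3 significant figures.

L/L_☉ ≈ 0.107

d = 1/p = 1/0.604″ = 1.656 pc
M = m − 5 log₁₀ d + 5 = 3.35 − 5·0.2190 + 5 = 7.255
M − M_☉ = 7.255 − 4.83 = 2.425
L/L_☉ = 10^(−0.4 × 2.425) = 0.1071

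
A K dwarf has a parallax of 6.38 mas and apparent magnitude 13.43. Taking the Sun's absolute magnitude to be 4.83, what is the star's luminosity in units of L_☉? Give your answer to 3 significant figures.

d = 1/p = 1000/6.38 mas = 156.7 pc
M = m − 5 log₁₀ d + 5 = 13.43 − 5·2.1952 + 5 = 7.454
M − M_☉ = 7.454 − 4.83 = 2.624
L/L_☉ = 10^(−0.4 × 2.624) = 0.08920

L/L_☉ ≈ 0.0892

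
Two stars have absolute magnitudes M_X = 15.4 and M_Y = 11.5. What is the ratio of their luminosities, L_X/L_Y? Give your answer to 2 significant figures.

L_X/L_Y ≈ 0.028

ΔM = M_X − M_Y = 3.9
L_X/L_Y = 10^(−0.4 ΔM) = 10^-1.560 = 0.02754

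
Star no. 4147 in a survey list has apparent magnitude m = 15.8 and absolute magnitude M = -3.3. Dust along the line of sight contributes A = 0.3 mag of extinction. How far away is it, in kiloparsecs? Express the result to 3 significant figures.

d ≈ 57.5 kpc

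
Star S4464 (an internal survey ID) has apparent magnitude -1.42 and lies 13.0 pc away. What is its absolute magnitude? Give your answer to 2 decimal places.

M ≈ -1.99

5 log₁₀(d/10 pc) = 5 log₁₀(13.00) − 5 = 0.570
M = m − 5 log₁₀(d/10) = -1.42 − 0.570 = -1.990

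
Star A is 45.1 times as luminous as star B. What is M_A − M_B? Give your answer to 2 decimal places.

M_A − M_B ≈ -4.14

Pogson: ΔM = −2.5 log₁₀(ratio) = −2.5 log₁₀(45.1) = −2.5 × 1.6542 = -4.135
Star A is brighter, so it has the smaller magnitude: the difference is negative.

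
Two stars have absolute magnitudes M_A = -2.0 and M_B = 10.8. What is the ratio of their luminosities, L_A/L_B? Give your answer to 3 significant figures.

ΔM = M_A − M_B = -12.8
L_A/L_B = 10^(−0.4 ΔM) = 10^5.120 = 131800

L_A/L_B ≈ 132000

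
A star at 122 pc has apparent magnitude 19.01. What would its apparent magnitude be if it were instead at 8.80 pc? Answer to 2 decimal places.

Flux ∝ 1/d², so Δm = 5 log₁₀(d₂/d₁) = 5 log₁₀(8.80/122) = -5.709
m₂ = m₁ + Δm = 19.01 + (-5.709) = 13.301

m ≈ 13.30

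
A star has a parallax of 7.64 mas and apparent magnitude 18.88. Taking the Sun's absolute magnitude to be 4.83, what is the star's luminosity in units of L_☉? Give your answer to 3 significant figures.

d = 1/p = 1000/7.64 mas = 130.9 pc
M = m − 5 log₁₀ d + 5 = 18.88 − 5·2.1169 + 5 = 13.295
M − M_☉ = 13.295 − 4.83 = 8.465
L/L_☉ = 10^(−0.4 × 8.465) = 4.110×10^-4

L/L_☉ ≈ 4.11×10^-4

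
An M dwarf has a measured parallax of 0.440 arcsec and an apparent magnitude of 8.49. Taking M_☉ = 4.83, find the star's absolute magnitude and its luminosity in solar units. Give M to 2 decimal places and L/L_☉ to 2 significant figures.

d = 1/p = 1/0.440″ = 2.273 pc
M = m − 5 log₁₀ d + 5 = 8.49 − 5·0.3565 + 5 = 11.707
M − M_☉ = 11.707 − 4.83 = 6.877
L/L_☉ = 10^(−0.4 × 6.877) = 1.775×10^-3

M ≈ 11.71; L/L_☉ ≈ 1.8×10^-3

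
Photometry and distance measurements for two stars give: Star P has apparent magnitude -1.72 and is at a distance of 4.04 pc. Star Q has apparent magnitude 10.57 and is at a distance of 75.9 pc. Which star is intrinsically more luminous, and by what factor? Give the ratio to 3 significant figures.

Star P is more luminous, by a factor of 233.

Star P: M = m − 5 log₁₀ d + 5 = -1.72 − 5·0.6064 + 5 = 0.248
Star Q: M = m − 5 log₁₀ d + 5 = 10.57 − 5·1.8802 + 5 = 6.169
ΔM = M_P − M_Q = 0.248 − (6.169) = -5.921; smaller M is more luminous → Star P.
L ratio = 10^(0.4 |ΔM|) = 10^2.368 = 233.5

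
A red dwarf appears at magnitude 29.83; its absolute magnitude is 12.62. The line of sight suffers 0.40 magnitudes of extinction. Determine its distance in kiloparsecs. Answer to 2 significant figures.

m − M = 5 log₁₀(d/10 pc) + A  ⇒  29.83 − (12.62) − 0.40 = 5 log₁₀(d/10)
16.810 = 5 log₁₀(d/10)
log₁₀ d = (m − M − A)/5 + 1 = 4.3620
d = 10^4.3620 = 23010 pc
= 23.01 kpc

d ≈ 23 kpc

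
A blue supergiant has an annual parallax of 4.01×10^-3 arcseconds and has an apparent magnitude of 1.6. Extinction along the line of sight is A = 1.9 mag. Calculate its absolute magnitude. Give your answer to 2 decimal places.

M ≈ -7.28

d = 1/p = 1/4.01×10^-3″ = 249.4 pc
5 log₁₀(d/10 pc) = 5 log₁₀(249.4) − 5 = 6.984
M = m − 5 log₁₀(d/10) − A = 1.6 − 6.984 − 1.9 = -7.284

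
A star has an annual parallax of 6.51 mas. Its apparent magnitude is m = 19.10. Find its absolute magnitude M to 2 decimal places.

p = 6.51 mas = 6.51×10^-3″ → d = 1/p = 153.6 pc
5 log₁₀(d/10 pc) = 5 log₁₀(153.6) − 5 = 5.932
M = m − 5 log₁₀(d/10) = 19.10 − 5.932 = 13.168

M ≈ 13.17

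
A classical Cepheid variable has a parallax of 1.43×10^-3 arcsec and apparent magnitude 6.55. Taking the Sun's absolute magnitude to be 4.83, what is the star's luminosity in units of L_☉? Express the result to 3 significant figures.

d = 1/p = 1/1.43×10^-3″ = 699.3 pc
M = m − 5 log₁₀ d + 5 = 6.55 − 5·2.8447 + 5 = -2.673
M − M_☉ = -2.673 − 4.83 = -7.503
L/L_☉ = 10^(−0.4 × -7.503) = 1003

L/L_☉ ≈ 1000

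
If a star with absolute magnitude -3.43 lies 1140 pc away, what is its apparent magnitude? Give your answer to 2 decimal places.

m = M + 5 log₁₀ d − 5 = -3.43 + 5·3.0569 − 5 = 6.855

m ≈ 6.85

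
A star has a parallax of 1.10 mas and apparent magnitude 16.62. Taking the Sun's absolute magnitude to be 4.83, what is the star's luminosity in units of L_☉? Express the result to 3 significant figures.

L/L_☉ ≈ 0.159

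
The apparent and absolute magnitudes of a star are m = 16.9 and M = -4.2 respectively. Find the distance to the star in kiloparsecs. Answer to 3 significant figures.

d ≈ 166 kpc

Distance modulus: m − M = 16.9 − (-4.2) = 21.100
m − M = 5 log₁₀ d − 5
log₁₀ d = (m − M)/5 + 1 = 5.2200
d = 10^5.2200 = 166000 pc
= 166.0 kpc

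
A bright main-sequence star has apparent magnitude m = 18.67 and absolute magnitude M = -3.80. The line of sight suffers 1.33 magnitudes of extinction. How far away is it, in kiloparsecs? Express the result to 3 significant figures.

d ≈ 169 kpc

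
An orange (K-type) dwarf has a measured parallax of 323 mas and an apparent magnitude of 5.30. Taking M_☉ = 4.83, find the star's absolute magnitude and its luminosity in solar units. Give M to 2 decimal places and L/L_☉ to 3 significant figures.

d = 1/p = 1000/323 mas = 3.096 pc
M = m − 5 log₁₀ d + 5 = 5.30 − 5·0.4908 + 5 = 7.846
M − M_☉ = 7.846 − 4.83 = 3.016
L/L_☉ = 10^(−0.4 × 3.016) = 0.06217

M ≈ 7.85; L/L_☉ ≈ 0.0622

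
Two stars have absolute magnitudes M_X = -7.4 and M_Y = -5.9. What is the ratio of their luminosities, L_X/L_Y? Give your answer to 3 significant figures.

ΔM = M_X − M_Y = -1.5
L_X/L_Y = 10^(−0.4 ΔM) = 10^0.600 = 3.981

L_X/L_Y ≈ 3.98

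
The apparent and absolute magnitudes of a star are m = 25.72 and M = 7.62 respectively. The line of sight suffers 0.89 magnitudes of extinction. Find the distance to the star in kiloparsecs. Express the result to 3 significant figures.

m − M = 5 log₁₀(d/10 pc) + A  ⇒  25.72 − (7.62) − 0.89 = 5 log₁₀(d/10)
17.210 = 5 log₁₀(d/10)
log₁₀ d = (m − M − A)/5 + 1 = 4.4420
d = 10^4.4420 = 27670 pc
= 27.67 kpc

d ≈ 27.7 kpc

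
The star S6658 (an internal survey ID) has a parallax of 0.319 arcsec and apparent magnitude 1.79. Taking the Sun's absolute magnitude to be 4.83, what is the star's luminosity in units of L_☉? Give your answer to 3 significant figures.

L/L_☉ ≈ 1.62

d = 1/p = 1/0.319″ = 3.135 pc
M = m − 5 log₁₀ d + 5 = 1.79 − 5·0.4962 + 5 = 4.309
M − M_☉ = 4.309 − 4.83 = -0.521
L/L_☉ = 10^(−0.4 × -0.521) = 1.616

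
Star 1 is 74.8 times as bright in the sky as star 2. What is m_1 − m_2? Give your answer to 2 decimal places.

m_1 − m_2 ≈ -4.68

Pogson: Δm = −2.5 log₁₀(ratio) = −2.5 log₁₀(74.8) = −2.5 × 1.8739 = -4.685
Star 1 is brighter, so it has the smaller magnitude: the difference is negative.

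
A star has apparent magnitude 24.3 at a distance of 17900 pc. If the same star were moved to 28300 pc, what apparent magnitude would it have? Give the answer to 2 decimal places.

m ≈ 25.29

Flux ∝ 1/d², so Δm = 5 log₁₀(d₂/d₁) = 5 log₁₀(28300/17900) = 0.995
m₂ = m₁ + Δm = 24.3 + (0.995) = 25.295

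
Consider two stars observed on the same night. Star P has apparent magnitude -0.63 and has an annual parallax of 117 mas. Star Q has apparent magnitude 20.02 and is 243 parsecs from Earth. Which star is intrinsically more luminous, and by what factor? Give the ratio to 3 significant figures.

Star P is more luminous, by a factor of 225000.

Star P: p = 117 mas = 0.117″ → d = 1/p = 8.547 pc
Star P: M = m − 5 log₁₀ d + 5 = -0.63 − 5·0.9318 + 5 = -0.289
Star Q: M = m − 5 log₁₀ d + 5 = 20.02 − 5·2.3856 + 5 = 13.092
ΔM = M_P − M_Q = -0.289 − (13.092) = -13.381; smaller M is more luminous → Star P.
L ratio = 10^(0.4 |ΔM|) = 10^5.352 = 225100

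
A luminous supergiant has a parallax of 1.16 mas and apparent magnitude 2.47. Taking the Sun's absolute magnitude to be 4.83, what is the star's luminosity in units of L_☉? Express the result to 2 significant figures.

d = 1/p = 1000/1.16 mas = 862.1 pc
M = m − 5 log₁₀ d + 5 = 2.47 − 5·2.9355 + 5 = -7.208
M − M_☉ = -7.208 − 4.83 = -12.038
L/L_☉ = 10^(−0.4 × -12.038) = 65330

L/L_☉ ≈ 65000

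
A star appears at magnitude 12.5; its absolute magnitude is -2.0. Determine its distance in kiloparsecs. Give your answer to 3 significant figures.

Distance modulus: m − M = 12.5 − (-2.0) = 14.500
m − M = 5 log₁₀ d − 5
log₁₀ d = (m − M)/5 + 1 = 3.9000
d = 10^3.9000 = 7943 pc
= 7.943 kpc

d ≈ 7.94 kpc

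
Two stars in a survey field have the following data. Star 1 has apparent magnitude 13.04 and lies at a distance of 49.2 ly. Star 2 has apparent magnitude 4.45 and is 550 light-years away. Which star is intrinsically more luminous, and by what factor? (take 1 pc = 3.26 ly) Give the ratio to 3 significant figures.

Star 2 is more luminous, by a factor of 341000.

Star 1: d = 49.2 ly / 3.26 = 15.09 pc
Star 1: M = m − 5 log₁₀ d + 5 = 13.04 − 5·1.1787 + 5 = 12.146
Star 2: d = 550 ly / 3.26 = 168.7 pc
Star 2: M = m − 5 log₁₀ d + 5 = 4.45 − 5·2.2271 + 5 = -1.686
ΔM = M_1 − M_2 = 12.146 − (-1.686) = 13.832; smaller M is more luminous → Star 2.
L ratio = 10^(0.4 |ΔM|) = 10^5.533 = 341000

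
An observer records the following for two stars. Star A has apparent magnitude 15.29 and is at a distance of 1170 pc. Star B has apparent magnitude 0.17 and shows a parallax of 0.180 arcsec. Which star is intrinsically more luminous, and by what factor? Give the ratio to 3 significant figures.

Star A: M = m − 5 log₁₀ d + 5 = 15.29 − 5·3.0682 + 5 = 4.949
Star B: d = 1/p = 1/0.180″ = 5.556 pc
Star B: M = m − 5 log₁₀ d + 5 = 0.17 − 5·0.7447 + 5 = 1.446
ΔM = M_A − M_B = 4.949 − (1.446) = 3.503; smaller M is more luminous → Star B.
L ratio = 10^(0.4 |ΔM|) = 10^1.401 = 25.18

Star B is more luminous, by a factor of 25.2.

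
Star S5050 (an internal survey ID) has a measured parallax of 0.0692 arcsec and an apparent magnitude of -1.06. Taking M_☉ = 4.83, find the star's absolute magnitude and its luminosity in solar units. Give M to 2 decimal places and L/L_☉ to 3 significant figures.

d = 1/p = 1/0.0692″ = 14.45 pc
M = m − 5 log₁₀ d + 5 = -1.06 − 5·1.1599 + 5 = -1.859
M − M_☉ = -1.859 − 4.83 = -6.689
L/L_☉ = 10^(−0.4 × -6.689) = 474.0

M ≈ -1.86; L/L_☉ ≈ 474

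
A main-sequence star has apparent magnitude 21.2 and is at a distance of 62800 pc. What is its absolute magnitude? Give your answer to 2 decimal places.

5 log₁₀(d/10 pc) = 5 log₁₀(62800) − 5 = 18.990
M = m − 5 log₁₀(d/10) = 21.2 − 18.990 = 2.210

M ≈ 2.21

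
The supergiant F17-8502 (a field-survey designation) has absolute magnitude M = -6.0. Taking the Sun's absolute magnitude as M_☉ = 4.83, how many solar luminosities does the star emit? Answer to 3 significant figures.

L/L_☉ ≈ 21500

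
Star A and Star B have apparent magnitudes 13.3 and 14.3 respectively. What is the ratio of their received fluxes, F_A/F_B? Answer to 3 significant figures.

Magnitude difference = -1.0
Flux ratio = 10^(−0.4 Δm) = 10^(−0.4 × -1.0) = 10^0.400 = 2.512

F_A/F_B ≈ 2.51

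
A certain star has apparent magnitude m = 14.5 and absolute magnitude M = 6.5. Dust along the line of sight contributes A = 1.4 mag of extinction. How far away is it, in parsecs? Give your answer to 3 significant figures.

m − M = 5 log₁₀(d/10 pc) + A  ⇒  14.5 − (6.5) − 1.4 = 5 log₁₀(d/10)
6.600 = 5 log₁₀(d/10)
log₁₀ d = (m − M − A)/5 + 1 = 2.3200
d = 10^2.3200 = 208.9 pc

d ≈ 209 pc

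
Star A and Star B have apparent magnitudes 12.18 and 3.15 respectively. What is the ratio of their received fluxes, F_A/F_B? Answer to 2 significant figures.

F_A/F_B ≈ 2.4×10^-4

Δm = 12.18 − (3.15) = 9.03
Flux ratio = 10^(−0.4 Δm) = 10^(−0.4 × 9.03) = 10^-3.612 = 2.443×10^-4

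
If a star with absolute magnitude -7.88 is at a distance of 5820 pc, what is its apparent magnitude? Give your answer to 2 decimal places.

m ≈ 5.94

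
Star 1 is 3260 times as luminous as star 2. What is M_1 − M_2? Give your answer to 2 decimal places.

Pogson: ΔM = −2.5 log₁₀(ratio) = −2.5 log₁₀(3260) = −2.5 × 3.5132 = -8.783
Star 1 is brighter, so it has the smaller magnitude: the difference is negative.

M_1 − M_2 ≈ -8.78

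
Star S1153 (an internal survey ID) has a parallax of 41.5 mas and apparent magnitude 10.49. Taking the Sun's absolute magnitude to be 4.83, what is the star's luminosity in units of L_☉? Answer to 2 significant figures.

L/L_☉ ≈ 0.032

d = 1/p = 1000/41.5 mas = 24.10 pc
M = m − 5 log₁₀ d + 5 = 10.49 − 5·1.3820 + 5 = 8.580
M − M_☉ = 8.580 − 4.83 = 3.750
L/L_☉ = 10^(−0.4 × 3.750) = 0.03162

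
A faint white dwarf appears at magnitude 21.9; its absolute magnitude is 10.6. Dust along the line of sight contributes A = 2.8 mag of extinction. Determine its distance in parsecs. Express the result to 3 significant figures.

d ≈ 501 pc

m − M = 5 log₁₀(d/10 pc) + A  ⇒  21.9 − (10.6) − 2.8 = 5 log₁₀(d/10)
8.500 = 5 log₁₀(d/10)
log₁₀ d = (m − M − A)/5 + 1 = 2.7000
d = 10^2.7000 = 501.2 pc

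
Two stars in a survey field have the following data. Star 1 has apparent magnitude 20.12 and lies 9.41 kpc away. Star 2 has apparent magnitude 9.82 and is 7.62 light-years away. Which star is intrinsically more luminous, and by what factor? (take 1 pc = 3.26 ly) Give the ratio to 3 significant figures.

Star 1: d = 9.41 kpc = 9410 pc
Star 1: M = m − 5 log₁₀ d + 5 = 20.12 − 5·3.9736 + 5 = 5.252
Star 2: d = 7.62 ly / 3.26 = 2.337 pc
Star 2: M = m − 5 log₁₀ d + 5 = 9.82 − 5·0.3687 + 5 = 12.976
ΔM = M_1 − M_2 = 5.252 − (12.976) = -7.724; smaller M is more luminous → Star 1.
L ratio = 10^(0.4 |ΔM|) = 10^3.090 = 1229

Star 1 is more luminous, by a factor of 1230.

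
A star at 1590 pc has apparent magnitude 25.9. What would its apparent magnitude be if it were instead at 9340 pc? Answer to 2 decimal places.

m ≈ 29.74

Flux ∝ 1/d², so Δm = 5 log₁₀(d₂/d₁) = 5 log₁₀(9340/1590) = 3.845
m₂ = m₁ + Δm = 25.9 + (3.845) = 29.745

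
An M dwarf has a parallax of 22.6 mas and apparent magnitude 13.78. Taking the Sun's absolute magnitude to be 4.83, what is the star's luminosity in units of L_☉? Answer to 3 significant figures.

L/L_☉ ≈ 5.15×10^-3

d = 1/p = 1000/22.6 mas = 44.25 pc
M = m − 5 log₁₀ d + 5 = 13.78 − 5·1.6459 + 5 = 10.551
M − M_☉ = 10.551 − 4.83 = 5.721
L/L_☉ = 10^(−0.4 × 5.721) = 5.150×10^-3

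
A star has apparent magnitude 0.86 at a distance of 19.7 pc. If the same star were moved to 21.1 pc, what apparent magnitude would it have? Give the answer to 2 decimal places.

Flux ∝ 1/d², so Δm = 5 log₁₀(d₂/d₁) = 5 log₁₀(21.1/19.7) = 0.149
m₂ = m₁ + Δm = 0.86 + (0.149) = 1.009

m ≈ 1.01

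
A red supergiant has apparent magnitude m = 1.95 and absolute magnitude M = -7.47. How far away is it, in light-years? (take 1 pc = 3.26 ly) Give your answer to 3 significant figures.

d ≈ 2500 ly

μ = m − M = 9.420
m − M = 5 log₁₀ d − 5
log₁₀ d = (m − M)/5 + 1 = 2.8840
d = 10^2.8840 = 765.6 pc
= 2496 ly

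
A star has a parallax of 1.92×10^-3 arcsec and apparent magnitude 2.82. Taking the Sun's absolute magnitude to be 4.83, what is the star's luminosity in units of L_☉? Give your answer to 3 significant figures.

L/L_☉ ≈ 17300

d = 1/p = 1/1.92×10^-3″ = 520.8 pc
M = m − 5 log₁₀ d + 5 = 2.82 − 5·2.7167 + 5 = -5.763
M − M_☉ = -5.763 − 4.83 = -10.593
L/L_☉ = 10^(−0.4 × -10.593) = 17270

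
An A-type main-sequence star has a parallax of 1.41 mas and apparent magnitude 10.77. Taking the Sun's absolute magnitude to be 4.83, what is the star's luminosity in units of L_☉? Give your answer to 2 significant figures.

d = 1/p = 1000/1.41 mas = 709.2 pc
M = m − 5 log₁₀ d + 5 = 10.77 − 5·2.8508 + 5 = 1.516
M − M_☉ = 1.516 − 4.83 = -3.314
L/L_☉ = 10^(−0.4 × -3.314) = 21.16

L/L_☉ ≈ 21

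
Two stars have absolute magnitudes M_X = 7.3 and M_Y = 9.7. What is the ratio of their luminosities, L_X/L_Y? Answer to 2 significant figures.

ΔM = M_X − M_Y = -2.4
L_X/L_Y = 10^(−0.4 ΔM) = 10^0.960 = 9.120

L_X/L_Y ≈ 9.1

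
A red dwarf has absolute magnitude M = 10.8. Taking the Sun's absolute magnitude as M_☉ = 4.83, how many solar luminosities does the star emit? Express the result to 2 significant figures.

L/L_☉ ≈ 4.1×10^-3

M − M_☉ = 10.8 − 4.83 = 5.970
L/L_☉ = 10^(−0.4 (M − M_☉)) = 10^-2.388 = 4.093×10^-3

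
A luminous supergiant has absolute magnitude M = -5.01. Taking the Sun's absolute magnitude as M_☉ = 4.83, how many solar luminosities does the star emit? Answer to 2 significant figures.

M − M_☉ = -5.01 − 4.83 = -9.840
L/L_☉ = 10^(−0.4 (M − M_☉)) = 10^3.936 = 8630

L/L_☉ ≈ 8600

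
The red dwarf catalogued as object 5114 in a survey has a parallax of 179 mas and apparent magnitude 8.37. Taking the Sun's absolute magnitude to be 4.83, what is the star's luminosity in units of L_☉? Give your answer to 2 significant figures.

d = 1/p = 1000/179 mas = 5.587 pc
M = m − 5 log₁₀ d + 5 = 8.37 − 5·0.7471 + 5 = 9.634
M − M_☉ = 9.634 − 4.83 = 4.804
L/L_☉ = 10^(−0.4 × 4.804) = 0.01198

L/L_☉ ≈ 0.012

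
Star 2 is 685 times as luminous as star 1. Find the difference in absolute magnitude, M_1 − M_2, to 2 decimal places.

M_1 − M_2 ≈ 7.09

Pogson: ΔM = −2.5 log₁₀(ratio) = −2.5 log₁₀(685) = −2.5 × 2.8357 = -7.089
Star 2 is brighter so has the smaller magnitude: M_1 − M_2 is positive.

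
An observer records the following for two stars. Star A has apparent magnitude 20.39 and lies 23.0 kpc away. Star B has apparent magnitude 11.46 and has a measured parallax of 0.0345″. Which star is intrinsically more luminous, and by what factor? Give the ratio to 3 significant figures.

Star A is more luminous, by a factor of 169.

Star A: d = 23.0 kpc = 23000 pc
Star A: M = m − 5 log₁₀ d + 5 = 20.39 − 5·4.3617 + 5 = 3.581
Star B: d = 1/p = 1/0.0345″ = 28.99 pc
Star B: M = m − 5 log₁₀ d + 5 = 11.46 − 5·1.4622 + 5 = 9.149
ΔM = M_A − M_B = 3.581 − (9.149) = -5.568; smaller M is more luminous → Star A.
L ratio = 10^(0.4 |ΔM|) = 10^2.227 = 168.7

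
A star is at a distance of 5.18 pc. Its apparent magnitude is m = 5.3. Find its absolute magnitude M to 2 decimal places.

M ≈ 6.73

5 log₁₀(d/10 pc) = 5 log₁₀(5.180) − 5 = -1.428
M = m − 5 log₁₀(d/10) = 5.3 + 1.428 = 6.728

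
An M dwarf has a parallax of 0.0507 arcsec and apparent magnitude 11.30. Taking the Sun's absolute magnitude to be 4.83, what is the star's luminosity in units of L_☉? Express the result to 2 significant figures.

d = 1/p = 1/0.0507″ = 19.72 pc
M = m − 5 log₁₀ d + 5 = 11.30 − 5·1.2950 + 5 = 9.825
M − M_☉ = 9.825 − 4.83 = 4.995
L/L_☉ = 10^(−0.4 × 4.995) = 0.01005

L/L_☉ ≈ 0.010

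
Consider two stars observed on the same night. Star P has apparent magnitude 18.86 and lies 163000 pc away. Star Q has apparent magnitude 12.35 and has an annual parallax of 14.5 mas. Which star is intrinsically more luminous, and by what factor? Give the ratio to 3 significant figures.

Star P is more luminous, by a factor of 13900.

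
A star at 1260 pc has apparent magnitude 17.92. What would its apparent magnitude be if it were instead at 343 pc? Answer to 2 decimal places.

Flux ∝ 1/d², so Δm = 5 log₁₀(d₂/d₁) = 5 log₁₀(343/1260) = -2.825
m₂ = m₁ + Δm = 17.92 + (-2.825) = 15.095

m ≈ 15.09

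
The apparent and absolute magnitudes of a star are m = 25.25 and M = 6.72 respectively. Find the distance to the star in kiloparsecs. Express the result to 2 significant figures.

Distance modulus: m − M = 25.25 − (6.72) = 18.530
m − M = 5 log₁₀ d − 5
log₁₀ d = (m − M)/5 + 1 = 4.7060
d = 10^4.7060 = 50820 pc
= 50.82 kpc

d ≈ 51 kpc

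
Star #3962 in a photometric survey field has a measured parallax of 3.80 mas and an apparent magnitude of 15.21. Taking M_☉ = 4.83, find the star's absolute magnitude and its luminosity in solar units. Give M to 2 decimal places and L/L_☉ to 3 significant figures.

M ≈ 8.11; L/L_☉ ≈ 0.0488

d = 1/p = 1000/3.80 mas = 263.2 pc
M = m − 5 log₁₀ d + 5 = 15.21 − 5·2.4202 + 5 = 8.109
M − M_☉ = 8.109 − 4.83 = 3.279
L/L_☉ = 10^(−0.4 × 3.279) = 0.04880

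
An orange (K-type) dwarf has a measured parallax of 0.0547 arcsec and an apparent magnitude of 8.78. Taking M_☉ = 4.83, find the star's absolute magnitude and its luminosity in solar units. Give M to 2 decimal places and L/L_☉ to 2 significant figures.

d = 1/p = 1/0.0547″ = 18.28 pc
M = m − 5 log₁₀ d + 5 = 8.78 − 5·1.2620 + 5 = 7.470
M − M_☉ = 7.470 − 4.83 = 2.640
L/L_☉ = 10^(−0.4 × 2.640) = 0.08791

M ≈ 7.47; L/L_☉ ≈ 0.088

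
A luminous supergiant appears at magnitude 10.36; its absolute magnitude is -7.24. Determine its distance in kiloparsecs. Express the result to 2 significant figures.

d ≈ 33 kpc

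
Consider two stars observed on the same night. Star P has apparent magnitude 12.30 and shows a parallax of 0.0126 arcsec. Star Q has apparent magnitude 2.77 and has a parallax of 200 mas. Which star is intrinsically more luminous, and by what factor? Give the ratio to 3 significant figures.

Star P: d = 1/p = 1/0.0126″ = 79.37 pc
Star P: M = m − 5 log₁₀ d + 5 = 12.30 − 5·1.8996 + 5 = 7.802
Star Q: p = 200 mas = 0.200″ → d = 1/p = 5.000 pc
Star Q: M = m − 5 log₁₀ d + 5 = 2.77 − 5·0.6990 + 5 = 4.275
ΔM = M_P − M_Q = 7.802 − (4.275) = 3.527; smaller M is more luminous → Star Q.
L ratio = 10^(0.4 |ΔM|) = 10^1.411 = 25.74

Star Q is more luminous, by a factor of 25.7.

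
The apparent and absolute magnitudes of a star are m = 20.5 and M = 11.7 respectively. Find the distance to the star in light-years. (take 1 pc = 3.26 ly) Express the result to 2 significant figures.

d ≈ 1900 ly

μ = m − M = 8.800
m − M = 5 log₁₀ d − 5
log₁₀ d = (m − M)/5 + 1 = 2.7600
d = 10^2.7600 = 575.4 pc
= 1876 ly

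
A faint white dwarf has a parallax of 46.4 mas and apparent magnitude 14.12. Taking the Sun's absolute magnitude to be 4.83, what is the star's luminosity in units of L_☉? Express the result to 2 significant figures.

d = 1/p = 1000/46.4 mas = 21.55 pc
M = m − 5 log₁₀ d + 5 = 14.12 − 5·1.3335 + 5 = 12.453
M − M_☉ = 12.453 − 4.83 = 7.623
L/L_☉ = 10^(−0.4 × 7.623) = 8.932×10^-4

L/L_☉ ≈ 8.9×10^-4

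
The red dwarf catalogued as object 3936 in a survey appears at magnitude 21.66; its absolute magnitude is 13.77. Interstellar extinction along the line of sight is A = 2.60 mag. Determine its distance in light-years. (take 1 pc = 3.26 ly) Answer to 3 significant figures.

d ≈ 373 ly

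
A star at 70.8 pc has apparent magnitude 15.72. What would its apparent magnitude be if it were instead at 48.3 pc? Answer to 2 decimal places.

m ≈ 14.89

Flux ∝ 1/d², so Δm = 5 log₁₀(d₂/d₁) = 5 log₁₀(48.3/70.8) = -0.830
m₂ = m₁ + Δm = 15.72 + (-0.830) = 14.890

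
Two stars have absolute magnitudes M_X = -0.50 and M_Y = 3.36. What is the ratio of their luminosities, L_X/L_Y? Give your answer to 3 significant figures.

L_X/L_Y ≈ 35.0

ΔM = M_X − M_Y = -3.86
L_X/L_Y = 10^(−0.4 ΔM) = 10^1.544 = 34.99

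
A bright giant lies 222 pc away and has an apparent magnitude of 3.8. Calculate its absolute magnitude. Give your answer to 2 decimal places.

M ≈ -2.93

5 log₁₀(d/10 pc) = 5 log₁₀(222.0) − 5 = 6.732
M = m − 5 log₁₀(d/10) = 3.8 − 6.732 = -2.932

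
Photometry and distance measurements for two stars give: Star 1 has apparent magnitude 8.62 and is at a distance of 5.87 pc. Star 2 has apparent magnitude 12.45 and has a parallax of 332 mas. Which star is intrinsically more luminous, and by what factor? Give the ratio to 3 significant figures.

Star 1 is more luminous, by a factor of 129.

Star 1: M = m − 5 log₁₀ d + 5 = 8.62 − 5·0.7686 + 5 = 9.777
Star 2: p = 332 mas = 0.332″ → d = 1/p = 3.012 pc
Star 2: M = m − 5 log₁₀ d + 5 = 12.45 − 5·0.4789 + 5 = 15.056
ΔM = M_1 − M_2 = 9.777 − (15.056) = -5.279; smaller M is more luminous → Star 1.
L ratio = 10^(0.4 |ΔM|) = 10^2.112 = 129.3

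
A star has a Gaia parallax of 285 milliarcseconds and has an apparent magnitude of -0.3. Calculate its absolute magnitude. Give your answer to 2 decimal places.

M ≈ 1.97

p = 285 mas = 0.285″ → d = 1/p = 3.509 pc
5 log₁₀(d/10 pc) = 5 log₁₀(3.509) − 5 = -2.274
M = m − 5 log₁₀(d/10) = -0.3 + 2.274 = 1.974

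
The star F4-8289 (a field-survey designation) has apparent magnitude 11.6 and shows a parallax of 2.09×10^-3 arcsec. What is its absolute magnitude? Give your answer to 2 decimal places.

M ≈ 3.20

d = 1/p = 1/2.09×10^-3″ = 478.5 pc
5 log₁₀(d/10 pc) = 5 log₁₀(478.5) − 5 = 8.399
M = m − 5 log₁₀(d/10) = 11.6 − 8.399 = 3.201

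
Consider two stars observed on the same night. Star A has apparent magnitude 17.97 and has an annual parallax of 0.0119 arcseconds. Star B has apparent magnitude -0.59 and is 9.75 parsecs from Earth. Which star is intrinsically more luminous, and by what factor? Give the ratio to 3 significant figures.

Star A: d = 1/p = 1/0.0119″ = 84.03 pc
Star A: M = m − 5 log₁₀ d + 5 = 17.97 − 5·1.9245 + 5 = 13.348
Star B: M = m − 5 log₁₀ d + 5 = -0.59 − 5·0.9890 + 5 = -0.535
ΔM = M_A − M_B = 13.348 − (-0.535) = 13.883; smaller M is more luminous → Star B.
L ratio = 10^(0.4 |ΔM|) = 10^5.553 = 357400

Star B is more luminous, by a factor of 357000.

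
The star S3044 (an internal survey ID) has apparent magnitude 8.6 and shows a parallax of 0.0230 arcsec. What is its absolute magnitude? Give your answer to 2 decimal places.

M ≈ 5.41

d = 1/p = 1/0.0230″ = 43.48 pc
5 log₁₀(d/10 pc) = 5 log₁₀(43.48) − 5 = 3.191
M = m − 5 log₁₀(d/10) = 8.6 − 3.191 = 5.409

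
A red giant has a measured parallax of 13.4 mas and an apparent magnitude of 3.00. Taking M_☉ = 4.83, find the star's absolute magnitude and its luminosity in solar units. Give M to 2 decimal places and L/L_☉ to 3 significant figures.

d = 1/p = 1000/13.4 mas = 74.63 pc
M = m − 5 log₁₀ d + 5 = 3.00 − 5·1.8729 + 5 = -1.364
M − M_☉ = -1.364 − 4.83 = -6.194
L/L_☉ = 10^(−0.4 × -6.194) = 300.5

M ≈ -1.36; L/L_☉ ≈ 300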